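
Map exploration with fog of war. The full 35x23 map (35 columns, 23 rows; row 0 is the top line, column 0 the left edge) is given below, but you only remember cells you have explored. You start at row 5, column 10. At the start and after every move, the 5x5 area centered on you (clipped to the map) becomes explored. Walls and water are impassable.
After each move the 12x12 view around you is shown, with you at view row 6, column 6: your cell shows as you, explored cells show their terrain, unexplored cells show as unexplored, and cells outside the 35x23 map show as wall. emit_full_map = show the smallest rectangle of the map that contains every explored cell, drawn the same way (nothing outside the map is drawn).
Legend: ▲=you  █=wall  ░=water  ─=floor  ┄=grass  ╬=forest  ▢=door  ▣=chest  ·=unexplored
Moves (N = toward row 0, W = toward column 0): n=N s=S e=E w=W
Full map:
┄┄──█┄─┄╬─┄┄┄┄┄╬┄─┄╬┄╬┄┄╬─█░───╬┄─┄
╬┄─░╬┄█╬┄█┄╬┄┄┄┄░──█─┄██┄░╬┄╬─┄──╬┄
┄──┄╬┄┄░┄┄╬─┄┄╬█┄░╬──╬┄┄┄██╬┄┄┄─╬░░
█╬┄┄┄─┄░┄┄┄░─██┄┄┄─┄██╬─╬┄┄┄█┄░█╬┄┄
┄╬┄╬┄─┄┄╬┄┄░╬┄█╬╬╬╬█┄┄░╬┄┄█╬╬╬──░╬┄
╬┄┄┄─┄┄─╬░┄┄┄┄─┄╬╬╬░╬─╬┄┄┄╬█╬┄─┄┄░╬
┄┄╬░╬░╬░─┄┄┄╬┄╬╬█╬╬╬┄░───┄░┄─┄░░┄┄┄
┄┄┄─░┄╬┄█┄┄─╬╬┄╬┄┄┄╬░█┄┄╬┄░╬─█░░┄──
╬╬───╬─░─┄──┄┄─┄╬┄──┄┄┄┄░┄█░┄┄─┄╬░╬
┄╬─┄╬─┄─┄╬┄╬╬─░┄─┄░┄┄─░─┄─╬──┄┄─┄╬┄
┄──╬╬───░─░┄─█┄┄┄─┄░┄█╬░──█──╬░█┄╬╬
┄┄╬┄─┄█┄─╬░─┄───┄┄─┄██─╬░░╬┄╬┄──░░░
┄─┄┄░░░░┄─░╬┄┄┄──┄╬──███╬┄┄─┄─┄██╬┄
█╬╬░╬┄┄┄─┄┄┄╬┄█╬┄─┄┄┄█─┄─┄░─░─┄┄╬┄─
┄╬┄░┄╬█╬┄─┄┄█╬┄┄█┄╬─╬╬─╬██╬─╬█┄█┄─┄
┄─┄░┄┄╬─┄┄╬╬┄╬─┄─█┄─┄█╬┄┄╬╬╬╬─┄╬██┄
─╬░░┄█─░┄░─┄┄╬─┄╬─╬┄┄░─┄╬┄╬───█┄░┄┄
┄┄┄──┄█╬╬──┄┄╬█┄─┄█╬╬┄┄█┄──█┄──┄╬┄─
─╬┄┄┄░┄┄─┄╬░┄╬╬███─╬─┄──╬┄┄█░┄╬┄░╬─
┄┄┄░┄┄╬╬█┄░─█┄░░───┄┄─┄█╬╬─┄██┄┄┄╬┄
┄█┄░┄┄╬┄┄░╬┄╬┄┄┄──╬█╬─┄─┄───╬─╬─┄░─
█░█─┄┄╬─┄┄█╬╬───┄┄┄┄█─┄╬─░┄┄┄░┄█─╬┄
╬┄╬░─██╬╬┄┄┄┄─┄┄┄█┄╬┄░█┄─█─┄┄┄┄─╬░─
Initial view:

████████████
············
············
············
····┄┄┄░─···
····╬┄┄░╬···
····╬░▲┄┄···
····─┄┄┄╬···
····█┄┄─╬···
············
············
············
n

████████████
████████████
············
············
····┄┄╬─┄···
····┄┄┄░─···
····╬┄▲░╬···
····╬░┄┄┄···
····─┄┄┄╬···
····█┄┄─╬···
············
············

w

████████████
████████████
············
············
····░┄┄╬─┄··
····░┄┄┄░─··
····┄╬▲┄░╬··
····─╬░┄┄┄··
····░─┄┄┄╬··
·····█┄┄─╬··
············
············

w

████████████
████████████
············
············
····┄░┄┄╬─┄·
····┄░┄┄┄░─·
····┄┄▲┄┄░╬·
····┄─╬░┄┄┄·
····╬░─┄┄┄╬·
······█┄┄─╬·
············
············

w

████████████
████████████
············
············
····┄┄░┄┄╬─┄
····─┄░┄┄┄░─
····─┄▲╬┄┄░╬
····┄┄─╬░┄┄┄
····░╬░─┄┄┄╬
·······█┄┄─╬
············
············

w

████████████
████████████
············
············
····╬┄┄░┄┄╬─
····┄─┄░┄┄┄░
····┄─▲┄╬┄┄░
····─┄┄─╬░┄┄
····╬░╬░─┄┄┄
········█┄┄─
············
············

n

████████████
████████████
████████████
············
····╬┄█╬┄···
····╬┄┄░┄┄╬─
····┄─▲░┄┄┄░
····┄─┄┄╬┄┄░
····─┄┄─╬░┄┄
····╬░╬░─┄┄┄
········█┄┄─
············

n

████████████
████████████
████████████
████████████
····█┄─┄╬···
····╬┄█╬┄···
····╬┄▲░┄┄╬─
····┄─┄░┄┄┄░
····┄─┄┄╬┄┄░
····─┄┄─╬░┄┄
····╬░╬░─┄┄┄
········█┄┄─

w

████████████
████████████
████████████
████████████
█···─█┄─┄╬··
█···░╬┄█╬┄··
█···┄╬▲┄░┄┄╬
█···┄┄─┄░┄┄┄
█···╬┄─┄┄╬┄┄
█····─┄┄─╬░┄
█····╬░╬░─┄┄
█········█┄┄

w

████████████
████████████
████████████
████████████
██··──█┄─┄╬·
██··─░╬┄█╬┄·
██··─┄▲┄┄░┄┄
██··┄┄┄─┄░┄┄
██··┄╬┄─┄┄╬┄
██····─┄┄─╬░
██····╬░╬░─┄
██········█┄

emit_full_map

──█┄─┄╬····
─░╬┄█╬┄····
─┄▲┄┄░┄┄╬─┄
┄┄┄─┄░┄┄┄░─
┄╬┄─┄┄╬┄┄░╬
··─┄┄─╬░┄┄┄
··╬░╬░─┄┄┄╬
······█┄┄─╬

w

████████████
████████████
████████████
████████████
███·┄──█┄─┄╬
███·┄─░╬┄█╬┄
███·──▲╬┄┄░┄
███·╬┄┄┄─┄░┄
███·╬┄╬┄─┄┄╬
███····─┄┄─╬
███····╬░╬░─
███········█

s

████████████
████████████
████████████
███·┄──█┄─┄╬
███·┄─░╬┄█╬┄
███·──┄╬┄┄░┄
███·╬┄▲┄─┄░┄
███·╬┄╬┄─┄┄╬
███·┄┄┄─┄┄─╬
███····╬░╬░─
███········█
███·········

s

████████████
████████████
███·┄──█┄─┄╬
███·┄─░╬┄█╬┄
███·──┄╬┄┄░┄
███·╬┄┄┄─┄░┄
███·╬┄▲┄─┄┄╬
███·┄┄┄─┄┄─╬
███·┄╬░╬░╬░─
███········█
███·········
███·········

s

████████████
███·┄──█┄─┄╬
███·┄─░╬┄█╬┄
███·──┄╬┄┄░┄
███·╬┄┄┄─┄░┄
███·╬┄╬┄─┄┄╬
███·┄┄▲─┄┄─╬
███·┄╬░╬░╬░─
███·┄┄─░┄··█
███·········
███·········
███·········

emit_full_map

┄──█┄─┄╬····
┄─░╬┄█╬┄····
──┄╬┄┄░┄┄╬─┄
╬┄┄┄─┄░┄┄┄░─
╬┄╬┄─┄┄╬┄┄░╬
┄┄▲─┄┄─╬░┄┄┄
┄╬░╬░╬░─┄┄┄╬
┄┄─░┄··█┄┄─╬

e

████████████
██·┄──█┄─┄╬·
██·┄─░╬┄█╬┄·
██·──┄╬┄┄░┄┄
██·╬┄┄┄─┄░┄┄
██·╬┄╬┄─┄┄╬┄
██·┄┄┄▲┄┄─╬░
██·┄╬░╬░╬░─┄
██·┄┄─░┄╬·█┄
██··········
██··········
██··········

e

████████████
█·┄──█┄─┄╬··
█·┄─░╬┄█╬┄··
█·──┄╬┄┄░┄┄╬
█·╬┄┄┄─┄░┄┄┄
█·╬┄╬┄─┄┄╬┄┄
█·┄┄┄─▲┄─╬░┄
█·┄╬░╬░╬░─┄┄
█·┄┄─░┄╬┄█┄┄
█···········
█···········
█···········

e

████████████
·┄──█┄─┄╬···
·┄─░╬┄█╬┄···
·──┄╬┄┄░┄┄╬─
·╬┄┄┄─┄░┄┄┄░
·╬┄╬┄─┄┄╬┄┄░
·┄┄┄─┄▲─╬░┄┄
·┄╬░╬░╬░─┄┄┄
·┄┄─░┄╬┄█┄┄─
············
············
············

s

·┄──█┄─┄╬···
·┄─░╬┄█╬┄···
·──┄╬┄┄░┄┄╬─
·╬┄┄┄─┄░┄┄┄░
·╬┄╬┄─┄┄╬┄┄░
·┄┄┄─┄┄─╬░┄┄
·┄╬░╬░▲░─┄┄┄
·┄┄─░┄╬┄█┄┄─
····─╬─░─···
············
············
············

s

·┄─░╬┄█╬┄···
·──┄╬┄┄░┄┄╬─
·╬┄┄┄─┄░┄┄┄░
·╬┄╬┄─┄┄╬┄┄░
·┄┄┄─┄┄─╬░┄┄
·┄╬░╬░╬░─┄┄┄
·┄┄─░┄▲┄█┄┄─
····─╬─░─···
····╬─┄─┄···
············
············
············

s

·──┄╬┄┄░┄┄╬─
·╬┄┄┄─┄░┄┄┄░
·╬┄╬┄─┄┄╬┄┄░
·┄┄┄─┄┄─╬░┄┄
·┄╬░╬░╬░─┄┄┄
·┄┄─░┄╬┄█┄┄─
····─╬▲░─···
····╬─┄─┄···
····╬───░···
············
············
············

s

·╬┄┄┄─┄░┄┄┄░
·╬┄╬┄─┄┄╬┄┄░
·┄┄┄─┄┄─╬░┄┄
·┄╬░╬░╬░─┄┄┄
·┄┄─░┄╬┄█┄┄─
····─╬─░─···
····╬─▲─┄···
····╬───░···
····─┄█┄─···
············
············
············

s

·╬┄╬┄─┄┄╬┄┄░
·┄┄┄─┄┄─╬░┄┄
·┄╬░╬░╬░─┄┄┄
·┄┄─░┄╬┄█┄┄─
····─╬─░─···
····╬─┄─┄···
····╬─▲─░···
····─┄█┄─···
····░░░░┄···
············
············
············

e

╬┄╬┄─┄┄╬┄┄░╬
┄┄┄─┄┄─╬░┄┄┄
┄╬░╬░╬░─┄┄┄╬
┄┄─░┄╬┄█┄┄─╬
···─╬─░─┄···
···╬─┄─┄╬···
···╬──▲░─···
···─┄█┄─╬···
···░░░░┄─···
············
············
············

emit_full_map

┄──█┄─┄╬····
┄─░╬┄█╬┄····
──┄╬┄┄░┄┄╬─┄
╬┄┄┄─┄░┄┄┄░─
╬┄╬┄─┄┄╬┄┄░╬
┄┄┄─┄┄─╬░┄┄┄
┄╬░╬░╬░─┄┄┄╬
┄┄─░┄╬┄█┄┄─╬
···─╬─░─┄···
···╬─┄─┄╬···
···╬──▲░─···
···─┄█┄─╬···
···░░░░┄─···

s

┄┄┄─┄┄─╬░┄┄┄
┄╬░╬░╬░─┄┄┄╬
┄┄─░┄╬┄█┄┄─╬
···─╬─░─┄···
···╬─┄─┄╬···
···╬───░─···
···─┄█▲─╬···
···░░░░┄─···
····┄┄┄─┄···
············
············
············

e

┄┄─┄┄─╬░┄┄┄·
╬░╬░╬░─┄┄┄╬·
┄─░┄╬┄█┄┄─╬·
··─╬─░─┄····
··╬─┄─┄╬┄···
··╬───░─░···
··─┄█┄▲╬░···
··░░░░┄─░···
···┄┄┄─┄┄···
············
············
············

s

╬░╬░╬░─┄┄┄╬·
┄─░┄╬┄█┄┄─╬·
··─╬─░─┄····
··╬─┄─┄╬┄···
··╬───░─░···
··─┄█┄─╬░···
··░░░░▲─░···
···┄┄┄─┄┄···
····█╬┄─┄···
············
············
············

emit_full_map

┄──█┄─┄╬····
┄─░╬┄█╬┄····
──┄╬┄┄░┄┄╬─┄
╬┄┄┄─┄░┄┄┄░─
╬┄╬┄─┄┄╬┄┄░╬
┄┄┄─┄┄─╬░┄┄┄
┄╬░╬░╬░─┄┄┄╬
┄┄─░┄╬┄█┄┄─╬
···─╬─░─┄···
···╬─┄─┄╬┄··
···╬───░─░··
···─┄█┄─╬░··
···░░░░▲─░··
····┄┄┄─┄┄··
·····█╬┄─┄··


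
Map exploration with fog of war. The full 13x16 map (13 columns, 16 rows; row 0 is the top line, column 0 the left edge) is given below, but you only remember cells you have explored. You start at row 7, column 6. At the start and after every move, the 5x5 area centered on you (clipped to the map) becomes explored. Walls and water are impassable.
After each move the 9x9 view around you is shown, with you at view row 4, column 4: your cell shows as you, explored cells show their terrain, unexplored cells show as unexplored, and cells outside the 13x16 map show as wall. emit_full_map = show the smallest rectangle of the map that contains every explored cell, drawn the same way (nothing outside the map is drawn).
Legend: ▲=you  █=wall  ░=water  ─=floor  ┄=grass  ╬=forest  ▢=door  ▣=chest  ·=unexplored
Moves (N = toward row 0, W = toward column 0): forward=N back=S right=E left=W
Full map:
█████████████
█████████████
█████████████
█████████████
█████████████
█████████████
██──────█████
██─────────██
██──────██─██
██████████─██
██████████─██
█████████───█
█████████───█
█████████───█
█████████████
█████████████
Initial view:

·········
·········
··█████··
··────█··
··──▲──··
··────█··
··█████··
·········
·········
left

·········
·········
··██████·
··─────█·
··──▲───·
··─────█·
··██████·
·········
·········

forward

·········
·········
··█████··
··██████·
··──▲──█·
··──────·
··─────█·
··██████·
·········

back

·········
··█████··
··██████·
··─────█·
··──▲───·
··─────█·
··██████·
·········
·········

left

·········
···█████·
··███████
··──────█
··──▲────
··──────█
··███████
·········
·········

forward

·········
·········
··██████·
··███████
··──▲───█
··───────
··──────█
··███████
·········

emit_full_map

██████·
███████
──▲───█
───────
──────█
███████

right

·········
·········
·██████··
·███████·
·───▲──█·
·───────·
·──────█·
·███████·
·········

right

·········
·········
███████··
███████··
────▲─█··
───────··
──────█··
███████··
·········

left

·········
·········
·███████·
·███████·
·───▲──█·
·───────·
·──────█·
·███████·
·········

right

·········
·········
███████··
███████··
────▲─█··
───────··
──────█··
███████··
·········

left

·········
·········
·███████·
·███████·
·───▲──█·
·───────·
·──────█·
·███████·
·········

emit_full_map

███████
███████
───▲──█
───────
──────█
███████

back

·········
·███████·
·███████·
·──────█·
·───▲───·
·──────█·
·███████·
·········
·········

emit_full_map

███████
███████
──────█
───▲───
──────█
███████


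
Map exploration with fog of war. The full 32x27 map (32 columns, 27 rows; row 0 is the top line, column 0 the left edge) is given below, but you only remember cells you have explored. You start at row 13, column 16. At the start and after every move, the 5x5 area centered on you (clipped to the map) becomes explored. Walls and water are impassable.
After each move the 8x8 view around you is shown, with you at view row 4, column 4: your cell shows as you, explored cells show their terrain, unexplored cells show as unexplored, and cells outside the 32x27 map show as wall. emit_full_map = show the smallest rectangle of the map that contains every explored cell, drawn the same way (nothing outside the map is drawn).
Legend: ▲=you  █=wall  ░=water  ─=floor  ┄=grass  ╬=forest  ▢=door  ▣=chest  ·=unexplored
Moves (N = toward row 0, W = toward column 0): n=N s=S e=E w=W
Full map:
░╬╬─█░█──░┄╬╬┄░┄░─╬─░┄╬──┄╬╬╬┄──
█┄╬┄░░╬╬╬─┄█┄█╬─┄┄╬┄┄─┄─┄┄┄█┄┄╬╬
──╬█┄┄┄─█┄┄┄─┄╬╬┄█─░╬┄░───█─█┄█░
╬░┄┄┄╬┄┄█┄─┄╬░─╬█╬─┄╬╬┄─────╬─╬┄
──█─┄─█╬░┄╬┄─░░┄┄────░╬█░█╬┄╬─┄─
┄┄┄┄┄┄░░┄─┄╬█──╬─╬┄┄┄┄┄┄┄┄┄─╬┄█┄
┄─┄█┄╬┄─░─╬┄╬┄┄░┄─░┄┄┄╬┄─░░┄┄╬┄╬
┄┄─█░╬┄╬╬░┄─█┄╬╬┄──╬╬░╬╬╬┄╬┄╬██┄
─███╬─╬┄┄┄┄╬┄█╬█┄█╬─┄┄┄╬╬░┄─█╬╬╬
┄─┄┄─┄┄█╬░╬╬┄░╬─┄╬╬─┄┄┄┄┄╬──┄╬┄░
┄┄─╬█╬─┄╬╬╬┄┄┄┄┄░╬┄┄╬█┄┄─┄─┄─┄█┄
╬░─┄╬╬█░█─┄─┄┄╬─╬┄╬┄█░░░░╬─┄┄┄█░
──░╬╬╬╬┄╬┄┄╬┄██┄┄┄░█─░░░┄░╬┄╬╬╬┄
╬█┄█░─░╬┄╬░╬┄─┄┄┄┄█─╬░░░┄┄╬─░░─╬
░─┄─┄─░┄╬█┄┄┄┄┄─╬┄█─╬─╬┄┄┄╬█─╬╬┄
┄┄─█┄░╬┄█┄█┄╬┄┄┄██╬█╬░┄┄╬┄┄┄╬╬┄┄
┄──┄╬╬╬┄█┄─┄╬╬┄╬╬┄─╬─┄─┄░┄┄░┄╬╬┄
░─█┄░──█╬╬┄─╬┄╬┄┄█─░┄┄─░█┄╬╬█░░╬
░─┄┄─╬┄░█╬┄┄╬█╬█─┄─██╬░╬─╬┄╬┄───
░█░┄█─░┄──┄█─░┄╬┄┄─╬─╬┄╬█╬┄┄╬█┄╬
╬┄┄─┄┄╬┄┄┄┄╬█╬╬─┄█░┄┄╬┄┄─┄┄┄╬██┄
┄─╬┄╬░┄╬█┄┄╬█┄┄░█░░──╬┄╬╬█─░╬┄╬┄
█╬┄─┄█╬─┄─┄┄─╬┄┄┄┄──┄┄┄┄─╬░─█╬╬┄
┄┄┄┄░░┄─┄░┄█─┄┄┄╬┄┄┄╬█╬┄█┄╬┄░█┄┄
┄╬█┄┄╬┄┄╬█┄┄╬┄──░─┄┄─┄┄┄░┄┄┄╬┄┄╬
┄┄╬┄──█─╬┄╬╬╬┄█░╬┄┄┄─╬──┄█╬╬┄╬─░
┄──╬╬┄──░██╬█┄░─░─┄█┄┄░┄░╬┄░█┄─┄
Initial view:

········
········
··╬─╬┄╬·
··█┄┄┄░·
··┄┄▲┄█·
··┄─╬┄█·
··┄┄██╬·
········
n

········
········
··┄┄░╬┄·
··╬─╬┄╬·
··█┄▲┄░·
··┄┄┄┄█·
··┄─╬┄█·
··┄┄██╬·

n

········
········
··╬─┄╬╬·
··┄┄░╬┄·
··╬─▲┄╬·
··█┄┄┄░·
··┄┄┄┄█·
··┄─╬┄█·

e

········
········
·╬─┄╬╬─·
·┄┄░╬┄┄·
·╬─╬▲╬┄·
·█┄┄┄░█·
·┄┄┄┄█─·
·┄─╬┄█··

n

········
········
··█┄█╬─·
·╬─┄╬╬─·
·┄┄░▲┄┄·
·╬─╬┄╬┄·
·█┄┄┄░█·
·┄┄┄┄█─·

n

········
········
··╬┄──╬·
··█┄█╬─·
·╬─┄▲╬─·
·┄┄░╬┄┄·
·╬─╬┄╬┄·
·█┄┄┄░█·

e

········
········
·╬┄──╬╬·
·█┄█╬─┄·
╬─┄╬▲─┄·
┄┄░╬┄┄╬·
╬─╬┄╬┄█·
█┄┄┄░█··

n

········
········
··┄─░┄┄·
·╬┄──╬╬·
·█┄█▲─┄·
╬─┄╬╬─┄·
┄┄░╬┄┄╬·
╬─╬┄╬┄█·

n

········
········
··─╬┄┄┄·
··┄─░┄┄·
·╬┄─▲╬╬·
·█┄█╬─┄·
╬─┄╬╬─┄·
┄┄░╬┄┄╬·

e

········
········
·─╬┄┄┄┄·
·┄─░┄┄┄·
╬┄──▲╬░·
█┄█╬─┄┄·
─┄╬╬─┄┄·
┄░╬┄┄╬··

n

········
········
··────░·
·─╬┄┄┄┄·
·┄─░▲┄┄·
╬┄──╬╬░·
█┄█╬─┄┄·
─┄╬╬─┄┄·

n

········
········
··╬─┄╬╬·
··────░·
·─╬┄▲┄┄·
·┄─░┄┄┄·
╬┄──╬╬░·
█┄█╬─┄┄·

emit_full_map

···╬─┄╬╬
···────░
··─╬┄▲┄┄
··┄─░┄┄┄
·╬┄──╬╬░
·█┄█╬─┄┄
╬─┄╬╬─┄┄
┄┄░╬┄┄╬·
╬─╬┄╬┄█·
█┄┄┄░█··
┄┄┄┄█─··
┄─╬┄█···
┄┄██╬···

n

········
········
··█─░╬┄·
··╬─┄╬╬·
··──▲─░·
·─╬┄┄┄┄·
·┄─░┄┄┄·
╬┄──╬╬░·

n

████████
········
··┄╬┄┄─·
··█─░╬┄·
··╬─▲╬╬·
··────░·
·─╬┄┄┄┄·
·┄─░┄┄┄·

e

████████
········
·┄╬┄┄─┄·
·█─░╬┄░·
·╬─┄▲╬┄·
·────░╬·
─╬┄┄┄┄┄·
┄─░┄┄┄··

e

████████
········
┄╬┄┄─┄─·
█─░╬┄░─·
╬─┄╬▲┄─·
────░╬█·
╬┄┄┄┄┄┄·
─░┄┄┄···

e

████████
········
╬┄┄─┄─┄·
─░╬┄░──·
─┄╬╬▲──·
───░╬█░·
┄┄┄┄┄┄┄·
░┄┄┄····

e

████████
········
┄┄─┄─┄┄·
░╬┄░───·
┄╬╬┄▲──·
──░╬█░█·
┄┄┄┄┄┄┄·
┄┄┄·····

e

████████
········
┄─┄─┄┄┄·
╬┄░───█·
╬╬┄─▲──·
─░╬█░█╬·
┄┄┄┄┄┄┄·
┄┄······

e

████████
········
─┄─┄┄┄█·
┄░───█─·
╬┄──▲──·
░╬█░█╬┄·
┄┄┄┄┄┄─·
┄·······

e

████████
········
┄─┄┄┄█┄·
░───█─█·
┄───▲─╬·
╬█░█╬┄╬·
┄┄┄┄┄─╬·
········

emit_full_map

···┄╬┄┄─┄─┄┄┄█┄
···█─░╬┄░───█─█
···╬─┄╬╬┄───▲─╬
···────░╬█░█╬┄╬
··─╬┄┄┄┄┄┄┄┄┄─╬
··┄─░┄┄┄·······
·╬┄──╬╬░·······
·█┄█╬─┄┄·······
╬─┄╬╬─┄┄·······
┄┄░╬┄┄╬········
╬─╬┄╬┄█········
█┄┄┄░█·········
┄┄┄┄█─·········
┄─╬┄█··········
┄┄██╬··········

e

████████
········
─┄┄┄█┄┄·
───█─█┄·
────▲╬─·
█░█╬┄╬─·
┄┄┄┄─╬┄·
········

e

████████
········
┄┄┄█┄┄╬·
──█─█┄█·
────▲─╬·
░█╬┄╬─┄·
┄┄┄─╬┄█·
········

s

········
┄┄┄█┄┄╬·
──█─█┄█·
────╬─╬·
░█╬┄▲─┄·
┄┄┄─╬┄█·
··░┄┄╬┄·
········

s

┄┄┄█┄┄╬·
──█─█┄█·
────╬─╬·
░█╬┄╬─┄·
┄┄┄─▲┄█·
··░┄┄╬┄·
··╬┄╬██·
········

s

──█─█┄█·
────╬─╬·
░█╬┄╬─┄·
┄┄┄─╬┄█·
··░┄▲╬┄·
··╬┄╬██·
··┄─█╬╬·
········

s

────╬─╬·
░█╬┄╬─┄·
┄┄┄─╬┄█·
··░┄┄╬┄·
··╬┄▲██·
··┄─█╬╬·
··──┄╬┄·
········

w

─────╬─╬
█░█╬┄╬─┄
┄┄┄┄─╬┄█
··░░┄┄╬┄
··┄╬▲╬██
··░┄─█╬╬
··╬──┄╬┄
········

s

█░█╬┄╬─┄
┄┄┄┄─╬┄█
··░░┄┄╬┄
··┄╬┄╬██
··░┄▲█╬╬
··╬──┄╬┄
··┄─┄─┄·
········

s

┄┄┄┄─╬┄█
··░░┄┄╬┄
··┄╬┄╬██
··░┄─█╬╬
··╬─▲┄╬┄
··┄─┄─┄·
··╬─┄┄┄·
········

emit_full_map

···┄╬┄┄─┄─┄┄┄█┄┄╬
···█─░╬┄░───█─█┄█
···╬─┄╬╬┄─────╬─╬
···────░╬█░█╬┄╬─┄
··─╬┄┄┄┄┄┄┄┄┄─╬┄█
··┄─░┄┄┄···░░┄┄╬┄
·╬┄──╬╬░···┄╬┄╬██
·█┄█╬─┄┄···░┄─█╬╬
╬─┄╬╬─┄┄···╬─▲┄╬┄
┄┄░╬┄┄╬····┄─┄─┄·
╬─╬┄╬┄█····╬─┄┄┄·
█┄┄┄░█···········
┄┄┄┄█─···········
┄─╬┄█············
┄┄██╬············

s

··░░┄┄╬┄
··┄╬┄╬██
··░┄─█╬╬
··╬──┄╬┄
··┄─▲─┄·
··╬─┄┄┄·
··░╬┄╬╬·
········

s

··┄╬┄╬██
··░┄─█╬╬
··╬──┄╬┄
··┄─┄─┄·
··╬─▲┄┄·
··░╬┄╬╬·
··┄╬─░░·
········

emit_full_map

···┄╬┄┄─┄─┄┄┄█┄┄╬
···█─░╬┄░───█─█┄█
···╬─┄╬╬┄─────╬─╬
···────░╬█░█╬┄╬─┄
··─╬┄┄┄┄┄┄┄┄┄─╬┄█
··┄─░┄┄┄···░░┄┄╬┄
·╬┄──╬╬░···┄╬┄╬██
·█┄█╬─┄┄···░┄─█╬╬
╬─┄╬╬─┄┄···╬──┄╬┄
┄┄░╬┄┄╬····┄─┄─┄·
╬─╬┄╬┄█····╬─▲┄┄·
█┄┄┄░█·····░╬┄╬╬·
┄┄┄┄█─·····┄╬─░░·
┄─╬┄█············
┄┄██╬············


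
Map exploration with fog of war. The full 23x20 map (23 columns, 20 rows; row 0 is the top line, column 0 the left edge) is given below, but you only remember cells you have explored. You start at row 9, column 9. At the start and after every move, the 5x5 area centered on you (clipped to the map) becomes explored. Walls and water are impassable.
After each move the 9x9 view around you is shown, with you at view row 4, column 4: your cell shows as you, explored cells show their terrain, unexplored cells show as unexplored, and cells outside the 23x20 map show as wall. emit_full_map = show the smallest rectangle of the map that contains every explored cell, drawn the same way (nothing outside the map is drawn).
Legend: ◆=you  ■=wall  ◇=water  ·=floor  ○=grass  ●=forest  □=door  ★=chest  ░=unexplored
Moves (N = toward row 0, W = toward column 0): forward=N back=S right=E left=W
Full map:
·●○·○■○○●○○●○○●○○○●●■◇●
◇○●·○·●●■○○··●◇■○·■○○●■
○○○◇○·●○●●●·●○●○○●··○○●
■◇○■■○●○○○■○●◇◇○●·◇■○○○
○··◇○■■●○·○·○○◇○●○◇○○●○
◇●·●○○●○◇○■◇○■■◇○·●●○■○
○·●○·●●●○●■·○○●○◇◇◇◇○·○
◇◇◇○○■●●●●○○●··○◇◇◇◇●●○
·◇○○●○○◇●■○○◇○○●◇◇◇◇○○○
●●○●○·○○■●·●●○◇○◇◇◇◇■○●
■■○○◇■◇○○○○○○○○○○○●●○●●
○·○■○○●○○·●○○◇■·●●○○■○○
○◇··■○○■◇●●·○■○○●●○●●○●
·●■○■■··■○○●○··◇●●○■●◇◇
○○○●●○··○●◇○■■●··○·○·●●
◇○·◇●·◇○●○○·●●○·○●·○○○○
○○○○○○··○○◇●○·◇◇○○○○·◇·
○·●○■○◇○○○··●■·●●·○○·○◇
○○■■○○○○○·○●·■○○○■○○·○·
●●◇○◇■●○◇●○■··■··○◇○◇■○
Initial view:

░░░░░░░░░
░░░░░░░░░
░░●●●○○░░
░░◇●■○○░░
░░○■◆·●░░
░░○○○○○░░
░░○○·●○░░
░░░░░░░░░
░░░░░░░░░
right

░░░░░░░░░
░░░░░░░░░
░●●●○○●░░
░◇●■○○◇░░
░○■●◆●●░░
░○○○○○○░░
░○○·●○○░░
░░░░░░░░░
░░░░░░░░░

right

░░░░░░░░░
░░░░░░░░░
●●●○○●·░░
◇●■○○◇○░░
○■●·◆●○░░
○○○○○○○░░
○○·●○○◇░░
░░░░░░░░░
░░░░░░░░░

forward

░░░░░░░░░
░░░░░░░░░
░░●■·○○░░
●●●○○●·░░
◇●■○◆◇○░░
○■●·●●○░░
○○○○○○○░░
○○·●○○◇░░
░░░░░░░░░

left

░░░░░░░░░
░░░░░░░░░
░░○●■·○○░
░●●●○○●·░
░◇●■◆○◇○░
░○■●·●●○░
░○○○○○○○░
░○○·●○○◇░
░░░░░░░░░

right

░░░░░░░░░
░░░░░░░░░
░○●■·○○░░
●●●○○●·░░
◇●■○◆◇○░░
○■●·●●○░░
○○○○○○○░░
○○·●○○◇░░
░░░░░░░░░

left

░░░░░░░░░
░░░░░░░░░
░░○●■·○○░
░●●●○○●·░
░◇●■◆○◇○░
░○■●·●●○░
░○○○○○○○░
░○○·●○○◇░
░░░░░░░░░

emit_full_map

░○●■·○○
●●●○○●·
◇●■◆○◇○
○■●·●●○
○○○○○○○
○○·●○○◇

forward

░░░░░░░░░
░░░░░░░░░
░░◇○■◇○░░
░░○●■·○○░
░●●●◆○●·░
░◇●■○○◇○░
░○■●·●●○░
░○○○○○○○░
░○○·●○○◇░

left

░░░░░░░░░
░░░░░░░░░
░░○◇○■◇○░
░░●○●■·○○
░░●●◆○○●·
░░◇●■○○◇○
░░○■●·●●○
░░○○○○○○○
░░○○·●○○◇

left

░░░░░░░░░
░░░░░░░░░
░░●○◇○■◇○
░░●●○●■·○
░░●●◆●○○●
░░○◇●■○○◇
░░○○■●·●●
░░░○○○○○○
░░░○○·●○○

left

░░░░░░░░░
░░░░░░░░░
░░○●○◇○■◇
░░●●●○●■·
░░■●◆●●○○
░░○○◇●■○○
░░·○○■●·●
░░░░○○○○○
░░░░○○·●○

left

░░░░░░░░░
░░░░░░░░░
░░○○●○◇○■
░░·●●●○●■
░░○■◆●●●○
░░●○○◇●■○
░░○·○○■●·
░░░░░○○○○
░░░░░○○·●

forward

░░░░░░░░░
░░░░░░░░░
░░○■■●○░░
░░○○●○◇○■
░░·●◆●○●■
░░○■●●●●○
░░●○○◇●■○
░░○·○○■●·
░░░░░○○○○

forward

░░░░░░░░░
░░░░░░░░░
░░■○●○○░░
░░○■■●○░░
░░○○◆○◇○■
░░·●●●○●■
░░○■●●●●○
░░●○○◇●■○
░░○·○○■●·

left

░░░░░░░░░
░░░░░░░░░
░░■■○●○○░
░░◇○■■●○░
░░●○◆●○◇○
░░○·●●●○●
░░○○■●●●●
░░░●○○◇●■
░░░○·○○■●

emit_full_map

■■○●○○░░░░░
◇○■■●○░░░░░
●○◆●○◇○■◇○░
○·●●●○●■·○○
○○■●●●●○○●·
░●○○◇●■○○◇○
░○·○○■●·●●○
░░░░○○○○○○○
░░░░○○·●○○◇

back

░░░░░░░░░
░░■■○●○○░
░░◇○■■●○░
░░●○○●○◇○
░░○·◆●●○●
░░○○■●●●●
░░○●○○◇●■
░░░○·○○■●
░░░░░░○○○

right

░░░░░░░░░
░■■○●○○░░
░◇○■■●○░░
░●○○●○◇○■
░○·●◆●○●■
░○○■●●●●○
░○●○○◇●■○
░░○·○○■●·
░░░░░○○○○

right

░░░░░░░░░
■■○●○○░░░
◇○■■●○·░░
●○○●○◇○■◇
○·●●◆○●■·
○○■●●●●○○
○●○○◇●■○○
░○·○○■●·●
░░░░○○○○○

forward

░░░░░░░░░
░░░░░░░░░
■■○●○○○░░
◇○■■●○·░░
●○○●◆◇○■◇
○·●●●○●■·
○○■●●●●○○
○●○○◇●■○○
░○·○○■●·●

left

░░░░░░░░░
░░░░░░░░░
░■■○●○○○░
░◇○■■●○·░
░●○○◆○◇○■
░○·●●●○●■
░○○■●●●●○
░○●○○◇●■○
░░○·○○■●·

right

░░░░░░░░░
░░░░░░░░░
■■○●○○○░░
◇○■■●○·░░
●○○●◆◇○■◇
○·●●●○●■·
○○■●●●●○○
○●○○◇●■○○
░○·○○■●·●

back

░░░░░░░░░
■■○●○○○░░
◇○■■●○·░░
●○○●○◇○■◇
○·●●◆○●■·
○○■●●●●○○
○●○○◇●■○○
░○·○○■●·●
░░░░○○○○○

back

■■○●○○○░░
◇○■■●○·░░
●○○●○◇○■◇
○·●●●○●■·
○○■●◆●●○○
○●○○◇●■○○
░○·○○■●·●
░░░░○○○○○
░░░░○○·●○

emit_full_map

■■○●○○○░░░░
◇○■■●○·░░░░
●○○●○◇○■◇○░
○·●●●○●■·○○
○○■●◆●●○○●·
○●○○◇●■○○◇○
░○·○○■●·●●○
░░░░○○○○○○○
░░░░○○·●○○◇

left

░■■○●○○○░
░◇○■■●○·░
░●○○●○◇○■
░○·●●●○●■
░○○■◆●●●○
░○●○○◇●■○
░░○·○○■●·
░░░░░○○○○
░░░░░○○·●

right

■■○●○○○░░
◇○■■●○·░░
●○○●○◇○■◇
○·●●●○●■·
○○■●◆●●○○
○●○○◇●■○○
░○·○○■●·●
░░░░○○○○○
░░░░○○·●○

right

■○●○○○░░░
○■■●○·░░░
○○●○◇○■◇○
·●●●○●■·○
○■●●◆●○○●
●○○◇●■○○◇
○·○○■●·●●
░░░○○○○○○
░░░○○·●○○

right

○●○○○░░░░
■■●○·░░░░
○●○◇○■◇○░
●●●○●■·○○
■●●●◆○○●·
○○◇●■○○◇○
·○○■●·●●○
░░○○○○○○○
░░○○·●○○◇

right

●○○○░░░░░
■●○·░░░░░
●○◇○■◇○░░
●●○●■·○○░
●●●●◆○●·░
○◇●■○○◇○░
○○■●·●●○░
░○○○○○○○░
░○○·●○○◇░

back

■●○·░░░░░
●○◇○■◇○░░
●●○●■·○○░
●●●●○○●·░
○◇●■◆○◇○░
○○■●·●●○░
░○○○○○○○░
░○○·●○○◇░
░░░░░░░░░

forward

●○○○░░░░░
■●○·░░░░░
●○◇○■◇○░░
●●○●■·○○░
●●●●◆○●·░
○◇●■○○◇○░
○○■●·●●○░
░○○○○○○○░
░○○·●○○◇░

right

○○○░░░░░░
●○·░░░░░░
○◇○■◇○■░░
●○●■·○○░░
●●●○◆●·░░
◇●■○○◇○░░
○■●·●●○░░
○○○○○○○░░
○○·●○○◇░░

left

●○○○░░░░░
■●○·░░░░░
●○◇○■◇○■░
●●○●■·○○░
●●●●◆○●·░
○◇●■○○◇○░
○○■●·●●○░
░○○○○○○○░
░○○·●○○◇░

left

○●○○○░░░░
■■●○·░░░░
○●○◇○■◇○■
●●●○●■·○○
■●●●◆○○●·
○○◇●■○○◇○
·○○■●·●●○
░░○○○○○○○
░░○○·●○○◇

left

■○●○○○░░░
○■■●○·░░░
○○●○◇○■◇○
·●●●○●■·○
○■●●◆●○○●
●○○◇●■○○◇
○·○○■●·●●
░░░○○○○○○
░░░○○·●○○
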